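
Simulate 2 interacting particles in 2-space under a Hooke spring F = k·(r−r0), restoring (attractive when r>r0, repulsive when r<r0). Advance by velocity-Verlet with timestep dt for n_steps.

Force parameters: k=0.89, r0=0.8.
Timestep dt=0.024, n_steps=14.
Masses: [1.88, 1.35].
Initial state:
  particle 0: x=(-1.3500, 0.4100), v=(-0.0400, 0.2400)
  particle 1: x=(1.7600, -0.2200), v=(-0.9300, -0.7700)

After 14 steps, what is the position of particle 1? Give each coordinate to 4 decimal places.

step 0: x0=(-1.3500, 0.4100) x1=(1.7600, -0.2200)
step 1: x0=(-1.3506, 0.4157) x1=(1.7372, -0.2384)
step 2: x0=(-1.3507, 0.4213) x1=(1.7136, -0.2566)
step 3: x0=(-1.3500, 0.4267) x1=(1.6891, -0.2746)
step 4: x0=(-1.3488, 0.4320) x1=(1.6637, -0.2924)
step 5: x0=(-1.3470, 0.4371) x1=(1.6375, -0.3100)
step 6: x0=(-1.3446, 0.4421) x1=(1.6105, -0.3274)
step 7: x0=(-1.3415, 0.4469) x1=(1.5826, -0.3446)
step 8: x0=(-1.3379, 0.4516) x1=(1.5539, -0.3616)
step 9: x0=(-1.3337, 0.4561) x1=(1.5244, -0.3783)
step 10: x0=(-1.3289, 0.4604) x1=(1.4941, -0.3948)
step 11: x0=(-1.3236, 0.4646) x1=(1.4630, -0.4111)
step 12: x0=(-1.3177, 0.4686) x1=(1.4312, -0.4271)
step 13: x0=(-1.3113, 0.4724) x1=(1.3986, -0.4429)
step 14: x0=(-1.3044, 0.4761) x1=(1.3653, -0.4584)

(1.3653, -0.4584)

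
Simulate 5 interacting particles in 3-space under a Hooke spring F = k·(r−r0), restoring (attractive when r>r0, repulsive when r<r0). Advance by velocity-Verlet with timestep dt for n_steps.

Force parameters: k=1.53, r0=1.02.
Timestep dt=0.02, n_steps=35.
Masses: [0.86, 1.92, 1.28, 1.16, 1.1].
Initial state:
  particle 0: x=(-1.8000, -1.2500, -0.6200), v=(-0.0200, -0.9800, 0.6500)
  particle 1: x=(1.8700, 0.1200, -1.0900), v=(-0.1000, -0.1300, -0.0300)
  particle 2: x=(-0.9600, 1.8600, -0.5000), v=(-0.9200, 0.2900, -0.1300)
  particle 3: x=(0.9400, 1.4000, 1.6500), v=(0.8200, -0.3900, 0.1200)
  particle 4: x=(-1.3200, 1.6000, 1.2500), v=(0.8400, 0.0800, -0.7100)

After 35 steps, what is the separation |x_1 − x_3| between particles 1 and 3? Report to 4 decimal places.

0.8412

step 0: x0=(-1.8000, -1.2500, -0.6200) x1=(1.8700, 0.1200, -1.0900) x2=(-0.9600, 1.8600, -0.5000) x3=(0.9400, 1.4000, 1.6500) x4=(-1.3200, 1.6000, 1.2500)
step 1: x0=(-1.7984, -1.2670, -0.6060) x1=(1.8668, 0.1177, -1.0899) x2=(-0.9778, 1.8649, -0.5022) x3=(0.9554, 1.3915, 1.6510) x4=(-1.3022, 1.6007, 1.2348)
step 2: x0=(-1.7926, -1.2789, -0.5901) x1=(1.8611, 0.1162, -1.0884) x2=(-0.9944, 1.8680, -0.5036) x3=(0.9686, 1.3818, 1.6493) x4=(-1.2825, 1.5997, 1.2176)
step 3: x0=(-1.7828, -1.2857, -0.5722) x1=(1.8529, 0.1153, -1.0855) x2=(-1.0097, 1.8693, -0.5042) x3=(0.9797, 1.3707, 1.6448) x4=(-1.2610, 1.5969, 1.1985)
step 4: x0=(-1.7689, -1.2872, -0.5525) x1=(1.8423, 0.1151, -1.0812) x2=(-1.0238, 1.8687, -0.5040) x3=(0.9886, 1.3583, 1.6376) x4=(-1.2375, 1.5924, 1.1774)
step 5: x0=(-1.7510, -1.2836, -0.5309) x1=(1.8294, 0.1157, -1.0756) x2=(-1.0365, 1.8663, -0.5030) x3=(0.9954, 1.3447, 1.6276) x4=(-1.2123, 1.5861, 1.1545)
step 6: x0=(-1.7291, -1.2748, -0.5077) x1=(1.8140, 0.1168, -1.0686) x2=(-1.0480, 1.8621, -0.5013) x3=(1.0000, 1.3298, 1.6149) x4=(-1.1853, 1.5781, 1.1298)
step 7: x0=(-1.7032, -1.2610, -0.4827) x1=(1.7963, 0.1187, -1.0602) x2=(-1.0580, 1.8560, -0.4987) x3=(1.0024, 1.3138, 1.5996) x4=(-1.1565, 1.5684, 1.1033)
step 8: x0=(-1.6735, -1.2422, -0.4562) x1=(1.7762, 0.1212, -1.0505) x2=(-1.0667, 1.8481, -0.4954) x3=(1.0027, 1.2965, 1.5816) x4=(-1.1261, 1.5569, 1.0752)
step 9: x0=(-1.6400, -1.2185, -0.4281) x1=(1.7539, 0.1243, -1.0395) x2=(-1.0740, 1.8384, -0.4914) x3=(1.0009, 1.2780, 1.5610) x4=(-1.0940, 1.5438, 1.0455)
step 10: x0=(-1.6028, -1.1899, -0.3986) x1=(1.7293, 0.1281, -1.0272) x2=(-1.0799, 1.8270, -0.4866) x3=(0.9970, 1.2585, 1.5379) x4=(-1.0604, 1.5291, 1.0142)
step 11: x0=(-1.5620, -1.1566, -0.3678) x1=(1.7026, 0.1326, -1.0136) x2=(-1.0844, 1.8138, -0.4811) x3=(0.9910, 1.2378, 1.5122) x4=(-1.0253, 1.5127, 0.9814)
step 12: x0=(-1.5177, -1.1187, -0.3357) x1=(1.6737, 0.1376, -0.9988) x2=(-1.0874, 1.7988, -0.4749) x3=(0.9830, 1.2162, 1.4842) x4=(-0.9887, 1.4948, 0.9472)
step 13: x0=(-1.4700, -1.0764, -0.3025) x1=(1.6428, 0.1433, -0.9828) x2=(-1.0890, 1.7822, -0.4679) x3=(0.9730, 1.1935, 1.4538) x4=(-0.9506, 1.4754, 0.9117)
step 14: x0=(-1.4191, -1.0298, -0.2682) x1=(1.6098, 0.1495, -0.9656) x2=(-1.0892, 1.7640, -0.4604) x3=(0.9611, 1.1698, 1.4212) x4=(-0.9113, 1.4544, 0.8749)
step 15: x0=(-1.3651, -0.9791, -0.2329) x1=(1.5750, 0.1563, -0.9472) x2=(-1.0880, 1.7441, -0.4522) x3=(0.9473, 1.1453, 1.3863) x4=(-0.8707, 1.4321, 0.8370)
step 16: x0=(-1.3081, -0.9245, -0.1968) x1=(1.5382, 0.1637, -0.9278) x2=(-1.0853, 1.7227, -0.4434) x3=(0.9317, 1.1200, 1.3493) x4=(-0.8288, 1.4084, 0.7980)
step 17: x0=(-1.2484, -0.8662, -0.1600) x1=(1.4996, 0.1717, -0.9073) x2=(-1.0812, 1.6998, -0.4339) x3=(0.9144, 1.0938, 1.3103) x4=(-0.7858, 1.3835, 0.7579)
step 18: x0=(-1.1861, -0.8044, -0.1225) x1=(1.4593, 0.1802, -0.8857) x2=(-1.0757, 1.6755, -0.4240) x3=(0.8955, 1.0669, 1.2694) x4=(-0.7417, 1.3573, 0.7170)
step 19: x0=(-1.1213, -0.7394, -0.0845) x1=(1.4174, 0.1892, -0.8632) x2=(-1.0689, 1.6498, -0.4135) x3=(0.8750, 1.0394, 1.2267) x4=(-0.6967, 1.3299, 0.6753)
step 20: x0=(-1.0542, -0.6713, -0.0461) x1=(1.3739, 0.1987, -0.8397) x2=(-1.0607, 1.6228, -0.4025) x3=(0.8530, 1.0112, 1.1822) x4=(-0.6506, 1.3015, 0.6327)
step 21: x0=(-0.9850, -0.6004, -0.0074) x1=(1.3290, 0.2087, -0.8154) x2=(-1.0512, 1.5945, -0.3910) x3=(0.8296, 0.9825, 1.1362) x4=(-0.6037, 1.2721, 0.5896)
step 22: x0=(-0.9140, -0.5269, 0.0315) x1=(1.2826, 0.2191, -0.7902) x2=(-1.0404, 1.5650, -0.3790) x3=(0.8049, 0.9533, 1.0886) x4=(-0.5560, 1.2418, 0.5458)
step 23: x0=(-0.8412, -0.4512, 0.0706) x1=(1.2349, 0.2300, -0.7642) x2=(-1.0283, 1.5345, -0.3667) x3=(0.7789, 0.9237, 1.0397) x4=(-0.5076, 1.2106, 0.5016)
step 24: x0=(-0.7669, -0.3734, 0.1097) x1=(1.1861, 0.2413, -0.7374) x2=(-1.0150, 1.5029, -0.3540) x3=(0.7519, 0.8937, 0.9895) x4=(-0.4585, 1.1787, 0.4569)
step 25: x0=(-0.6913, -0.2939, 0.1487) x1=(1.1361, 0.2530, -0.7100) x2=(-1.0006, 1.4703, -0.3409) x3=(0.7239, 0.8634, 0.9382) x4=(-0.4088, 1.1462, 0.4118)
step 26: x0=(-0.6146, -0.2129, 0.1876) x1=(1.0852, 0.2651, -0.6820) x2=(-0.9850, 1.4369, -0.3274) x3=(0.6950, 0.8329, 0.8859) x4=(-0.3585, 1.1132, 0.3664)
step 27: x0=(-0.5369, -0.1307, 0.2263) x1=(1.0333, 0.2775, -0.6534) x2=(-0.9684, 1.4027, -0.3137) x3=(0.6654, 0.8022, 0.8327) x4=(-0.3079, 1.0796, 0.3208)
step 28: x0=(-0.4586, -0.0475, 0.2647) x1=(0.9806, 0.2902, -0.6243) x2=(-0.9508, 1.3677, -0.2997) x3=(0.6351, 0.7714, 0.7787) x4=(-0.2568, 1.0458, 0.2750)
step 29: x0=(-0.3796, 0.0364, 0.3028) x1=(0.9271, 0.3032, -0.5947) x2=(-0.9322, 1.3321, -0.2855) x3=(0.6042, 0.7405, 0.7242) x4=(-0.2054, 1.0117, 0.2290)
step 30: x0=(-0.3004, 0.1208, 0.3407) x1=(0.8731, 0.3165, -0.5648) x2=(-0.9128, 1.2959, -0.2710) x3=(0.5729, 0.7097, 0.6691) x4=(-0.1538, 0.9775, 0.1828)
step 31: x0=(-0.2209, 0.2054, 0.3782) x1=(0.8185, 0.3300, -0.5346) x2=(-0.8926, 1.2592, -0.2563) x3=(0.5413, 0.6789, 0.6137) x4=(-0.1020, 0.9432, 0.1365)
step 32: x0=(-0.1415, 0.2900, 0.4154) x1=(0.7636, 0.3437, -0.5042) x2=(-0.8716, 1.2220, -0.2414) x3=(0.5095, 0.6482, 0.5581) x4=(-0.0501, 0.9091, 0.0901)
step 33: x0=(-0.0623, 0.3745, 0.4525) x1=(0.7082, 0.3576, -0.4736) x2=(-0.8499, 1.1845, -0.2264) x3=(0.4777, 0.6176, 0.5023) x4=(0.0017, 0.8750, 0.0435)
step 34: x0=(0.0166, 0.4588, 0.4895) x1=(0.6527, 0.3716, -0.4430) x2=(-0.8277, 1.1466, -0.2113) x3=(0.4459, 0.5872, 0.4466) x4=(0.0536, 0.8412, -0.0034)
step 35: x0=(0.0950, 0.5429, 0.5266) x1=(0.5969, 0.3856, -0.4123) x2=(-0.8049, 1.1084, -0.1960) x3=(0.4143, 0.5568, 0.3908) x4=(0.1053, 0.8076, -0.0505)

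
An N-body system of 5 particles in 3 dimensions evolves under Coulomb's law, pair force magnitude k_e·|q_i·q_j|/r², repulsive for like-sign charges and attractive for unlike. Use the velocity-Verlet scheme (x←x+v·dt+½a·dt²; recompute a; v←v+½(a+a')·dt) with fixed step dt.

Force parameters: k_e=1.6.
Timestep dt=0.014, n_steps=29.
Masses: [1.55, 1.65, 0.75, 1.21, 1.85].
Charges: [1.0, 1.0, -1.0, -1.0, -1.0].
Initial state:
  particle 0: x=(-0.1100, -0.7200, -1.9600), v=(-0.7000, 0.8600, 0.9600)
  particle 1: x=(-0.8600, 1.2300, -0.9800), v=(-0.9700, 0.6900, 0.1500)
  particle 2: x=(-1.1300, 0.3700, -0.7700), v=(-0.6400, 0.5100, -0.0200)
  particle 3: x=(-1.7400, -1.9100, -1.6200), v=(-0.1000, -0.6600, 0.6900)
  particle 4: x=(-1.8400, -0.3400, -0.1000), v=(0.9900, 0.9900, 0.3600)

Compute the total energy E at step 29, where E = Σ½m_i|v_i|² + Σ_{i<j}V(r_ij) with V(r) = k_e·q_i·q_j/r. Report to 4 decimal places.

3.7525

step 0: x0=(-0.1100, -0.7200, -1.9600) x1=(-0.8600, 1.2300, -0.9800) x2=(-1.1300, 0.3700, -0.7700) x3=(-1.7400, -1.9100, -1.6200) x4=(-1.8400, -0.3400, -0.1000)
step 1: x0=(-0.1198, -0.7080, -1.9465) x1=(-0.8736, 1.2395, -0.9779) x2=(-1.1388, 0.3774, -0.7704) x3=(-1.7414, -1.9192, -1.6104) x4=(-1.8262, -0.3261, -0.0949)
step 2: x0=(-0.1298, -0.6960, -1.9330) x1=(-0.8874, 1.2489, -0.9756) x2=(-1.1471, 0.3855, -0.7712) x3=(-1.7427, -1.9285, -1.6008) x4=(-1.8123, -0.3123, -0.0898)
step 3: x0=(-0.1397, -0.6840, -1.9195) x1=(-0.9012, 1.2580, -0.9733) x2=(-1.1551, 0.3942, -0.7723) x3=(-1.7440, -1.9378, -1.5913) x4=(-1.7986, -0.2985, -0.0846)
step 4: x0=(-0.1498, -0.6720, -1.9058) x1=(-0.9151, 1.2668, -0.9709) x2=(-1.1627, 0.4035, -0.7737) x3=(-1.7452, -1.9471, -1.5818) x4=(-1.7848, -0.2847, -0.0794)
step 5: x0=(-0.1600, -0.6601, -1.8922) x1=(-0.9292, 1.2754, -0.9685) x2=(-1.1700, 0.4135, -0.7755) x3=(-1.7464, -1.9564, -1.5724) x4=(-1.7711, -0.2709, -0.0741)
step 6: x0=(-0.1702, -0.6482, -1.8785) x1=(-0.9433, 1.2838, -0.9659) x2=(-1.1768, 0.4241, -0.7777) x3=(-1.7476, -1.9657, -1.5630) x4=(-1.7574, -0.2572, -0.0688)
step 7: x0=(-0.1805, -0.6363, -1.8647) x1=(-0.9575, 1.2920, -0.9633) x2=(-1.1833, 0.4354, -0.7801) x3=(-1.7487, -1.9751, -1.5537) x4=(-1.7438, -0.2434, -0.0633)
step 8: x0=(-0.1909, -0.6244, -1.8509) x1=(-0.9718, 1.2999, -0.9606) x2=(-1.1894, 0.4473, -0.7830) x3=(-1.7497, -1.9845, -1.5445) x4=(-1.7301, -0.2297, -0.0579)
step 9: x0=(-0.2013, -0.6126, -1.8370) x1=(-0.9862, 1.3075, -0.9578) x2=(-1.1952, 0.4599, -0.7862) x3=(-1.7508, -1.9938, -1.5352) x4=(-1.7166, -0.2160, -0.0523)
step 10: x0=(-0.2118, -0.6008, -1.8231) x1=(-1.0007, 1.3149, -0.9549) x2=(-1.2005, 0.4732, -0.7898) x3=(-1.7518, -2.0032, -1.5261) x4=(-1.7030, -0.2024, -0.0467)
step 11: x0=(-0.2225, -0.5890, -1.8091) x1=(-1.0153, 1.3221, -0.9520) x2=(-1.2056, 0.4872, -0.7938) x3=(-1.7527, -2.0126, -1.5169) x4=(-1.6894, -0.1888, -0.0411)
step 12: x0=(-0.2331, -0.5772, -1.7950) x1=(-1.0300, 1.3290, -0.9489) x2=(-1.2102, 0.5019, -0.7982) x3=(-1.7536, -2.0220, -1.5079) x4=(-1.6759, -0.1751, -0.0353)
step 13: x0=(-0.2439, -0.5654, -1.7809) x1=(-1.0448, 1.3356, -0.9458) x2=(-1.2146, 0.5172, -0.8029) x3=(-1.7545, -2.0314, -1.4988) x4=(-1.6624, -0.1616, -0.0295)
step 14: x0=(-0.2547, -0.5537, -1.7668) x1=(-1.0597, 1.3419, -0.9426) x2=(-1.2186, 0.5334, -0.8081) x3=(-1.7553, -2.0409, -1.4898) x4=(-1.6489, -0.1480, -0.0237)
step 15: x0=(-0.2657, -0.5419, -1.7526) x1=(-1.0746, 1.3479, -0.9393) x2=(-1.2222, 0.5503, -0.8136) x3=(-1.7561, -2.0503, -1.4809) x4=(-1.6354, -0.1345, -0.0178)
step 16: x0=(-0.2767, -0.5302, -1.7383) x1=(-1.0896, 1.3537, -0.9359) x2=(-1.2256, 0.5679, -0.8195) x3=(-1.7569, -2.0597, -1.4720) x4=(-1.6219, -0.1209, -0.0118)
step 17: x0=(-0.2877, -0.5185, -1.7240) x1=(-1.1048, 1.3591, -0.9324) x2=(-1.2286, 0.5863, -0.8258) x3=(-1.7576, -2.0692, -1.4631) x4=(-1.6085, -0.1075, -0.0057)
step 18: x0=(-0.2989, -0.5068, -1.7096) x1=(-1.1200, 1.3642, -0.9289) x2=(-1.2314, 0.6056, -0.8325) x3=(-1.7583, -2.0786, -1.4542) x4=(-1.5950, -0.0940, 0.0003)
step 19: x0=(-0.3101, -0.4952, -1.6951) x1=(-1.1352, 1.3689, -0.9253) x2=(-1.2338, 0.6256, -0.8396) x3=(-1.7590, -2.0881, -1.4454) x4=(-1.5816, -0.0805, 0.0065)
step 20: x0=(-0.3214, -0.4835, -1.6806) x1=(-1.1506, 1.3733, -0.9216) x2=(-1.2360, 0.6466, -0.8470) x3=(-1.7596, -2.0976, -1.4367) x4=(-1.5681, -0.0671, 0.0127)
step 21: x0=(-0.3328, -0.4719, -1.6661) x1=(-1.1660, 1.3773, -0.9178) x2=(-1.2379, 0.6684, -0.8548) x3=(-1.7602, -2.1070, -1.4279) x4=(-1.5547, -0.0537, 0.0189)
step 22: x0=(-0.3443, -0.4602, -1.6514) x1=(-1.1815, 1.3809, -0.9139) x2=(-1.2395, 0.6912, -0.8630) x3=(-1.7608, -2.1165, -1.4192) x4=(-1.5412, -0.0403, 0.0252)
step 23: x0=(-0.3558, -0.4486, -1.6367) x1=(-1.1971, 1.3841, -0.9100) x2=(-1.2409, 0.7150, -0.8715) x3=(-1.7613, -2.1260, -1.4106) x4=(-1.5278, -0.0269, 0.0316)
step 24: x0=(-0.3674, -0.4370, -1.6220) x1=(-1.2127, 1.3869, -0.9060) x2=(-1.2421, 0.7398, -0.8804) x3=(-1.7619, -2.1355, -1.4019) x4=(-1.5143, -0.0135, 0.0380)
step 25: x0=(-0.3791, -0.4254, -1.6072) x1=(-1.2284, 1.3891, -0.9019) x2=(-1.2431, 0.7657, -0.8896) x3=(-1.7624, -2.1449, -1.3933) x4=(-1.5008, -0.0002, 0.0444)
step 26: x0=(-0.3909, -0.4138, -1.5923) x1=(-1.2441, 1.3909, -0.8978) x2=(-1.2439, 0.7928, -0.8990) x3=(-1.7628, -2.1544, -1.3847) x4=(-1.4873, 0.0132, 0.0508)
step 27: x0=(-0.4027, -0.4022, -1.5774) x1=(-1.2598, 1.3920, -0.8936) x2=(-1.2445, 0.8212, -0.9087) x3=(-1.7632, -2.1639, -1.3762) x4=(-1.4738, 0.0265, 0.0573)
step 28: x0=(-0.4146, -0.3906, -1.5624) x1=(-1.2756, 1.3926, -0.8894) x2=(-1.2451, 0.8509, -0.9187) x3=(-1.7637, -2.1734, -1.3676) x4=(-1.4603, 0.0399, 0.0638)
step 29: x0=(-0.4266, -0.3790, -1.5473) x1=(-1.2913, 1.3925, -0.8851) x2=(-1.2456, 0.8821, -0.9288) x3=(-1.7640, -2.1828, -1.3591) x4=(-1.4468, 0.0532, 0.0703)
step 0 velocities: v0=(-0.7000, 0.8600, 0.9600) v1=(-0.9700, 0.6900, 0.1500) v2=(-0.6400, 0.5100, -0.0200) v3=(-0.1000, -0.6600, 0.6900) v4=(0.9900, 0.9900, 0.3600)
step 0: KE=5.5967, PE=-1.8457, E=3.7510
step 29 velocities: v0=(-0.8580, 0.8283, 1.0778) v1=(-1.1233, -0.0347, 0.3021) v2=(-0.0376, 2.2880, -0.7256) v3=(-0.0267, -0.6762, 0.6065) v4=(0.9669, 0.9526, 0.4664)
step 29: KE=7.6860, PE=-3.9334, E=3.7525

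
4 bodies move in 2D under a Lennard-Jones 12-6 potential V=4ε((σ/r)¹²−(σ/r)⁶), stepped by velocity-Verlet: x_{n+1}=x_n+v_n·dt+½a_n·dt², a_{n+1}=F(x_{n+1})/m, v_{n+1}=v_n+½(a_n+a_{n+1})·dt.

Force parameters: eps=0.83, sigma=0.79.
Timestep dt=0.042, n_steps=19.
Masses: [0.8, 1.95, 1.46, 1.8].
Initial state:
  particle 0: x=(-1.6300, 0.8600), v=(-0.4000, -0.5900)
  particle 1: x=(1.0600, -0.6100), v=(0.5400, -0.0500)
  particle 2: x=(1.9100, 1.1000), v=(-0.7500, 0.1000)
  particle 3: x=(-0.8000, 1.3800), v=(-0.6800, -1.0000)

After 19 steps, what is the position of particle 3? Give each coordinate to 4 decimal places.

(-1.2791, 0.6211)

step 0: x0=(-1.6300, 0.8600) x1=(1.0600, -0.6100) x2=(1.9100, 1.1000) x3=(-0.8000, 1.3800)
step 1: x0=(-1.6444, 0.8367) x1=(1.0827, -0.6121) x2=(1.8785, 1.1042) x3=(-0.8296, 1.3373)
step 2: x0=(-1.6544, 0.8162) x1=(1.1054, -0.6141) x2=(1.8469, 1.1083) x3=(-0.8612, 1.2934)
step 3: x0=(-1.6607, 0.7978) x1=(1.1281, -0.6161) x2=(1.8153, 1.1123) x3=(-0.8944, 1.2486)
step 4: x0=(-1.6667, 0.7796) x1=(1.1509, -0.6180) x2=(1.7837, 1.1163) x3=(-0.9277, 1.2036)
step 5: x0=(-1.6804, 0.7570) x1=(1.1736, -0.6199) x2=(1.7521, 1.1202) x3=(-0.9576, 1.1607)
step 6: x0=(-1.7119, 0.7244) x1=(1.1964, -0.6217) x2=(1.7204, 1.1240) x3=(-0.9796, 1.1221)
step 7: x0=(-1.7586, 0.6836) x1=(1.2192, -0.6234) x2=(1.6887, 1.1278) x3=(-0.9948, 1.0872)
step 8: x0=(-1.8098, 0.6404) x1=(1.2420, -0.6251) x2=(1.6569, 1.1314) x3=(-1.0080, 1.0534)
step 9: x0=(-1.8590, 0.5982) x1=(1.2648, -0.6267) x2=(1.6251, 1.1350) x3=(-1.0221, 1.0191)
step 10: x0=(-1.9041, 0.5582) x1=(1.2876, -0.6282) x2=(1.5933, 1.1385) x3=(-1.0380, 0.9838)
step 11: x0=(-1.9442, 0.5205) x1=(1.3104, -0.6297) x2=(1.5615, 1.1418) x3=(-1.0561, 0.9475)
step 12: x0=(-1.9793, 0.4853) x1=(1.3333, -0.6310) x2=(1.5297, 1.1451) x3=(-1.0764, 0.9102)
step 13: x0=(-2.0094, 0.4523) x1=(1.3561, -0.6323) x2=(1.4978, 1.1483) x3=(-1.0989, 0.8717)
step 14: x0=(-2.0346, 0.4217) x1=(1.3790, -0.6336) x2=(1.4659, 1.1514) x3=(-1.1236, 0.8323)
step 15: x0=(-2.0548, 0.3933) x1=(1.4018, -0.6347) x2=(1.4340, 1.1544) x3=(-1.1505, 0.7919)
step 16: x0=(-2.0699, 0.3672) x1=(1.4247, -0.6358) x2=(1.4021, 1.1572) x3=(-1.1797, 0.7504)
step 17: x0=(-2.0799, 0.3432) x1=(1.4475, -0.6368) x2=(1.3702, 1.1600) x3=(-1.2111, 0.7080)
step 18: x0=(-2.0854, 0.3212) x1=(1.4703, -0.6377) x2=(1.3383, 1.1627) x3=(-1.2446, 0.6648)
step 19: x0=(-2.0882, 0.3002) x1=(1.4932, -0.6386) x2=(1.3064, 1.1653) x3=(-1.2791, 0.6211)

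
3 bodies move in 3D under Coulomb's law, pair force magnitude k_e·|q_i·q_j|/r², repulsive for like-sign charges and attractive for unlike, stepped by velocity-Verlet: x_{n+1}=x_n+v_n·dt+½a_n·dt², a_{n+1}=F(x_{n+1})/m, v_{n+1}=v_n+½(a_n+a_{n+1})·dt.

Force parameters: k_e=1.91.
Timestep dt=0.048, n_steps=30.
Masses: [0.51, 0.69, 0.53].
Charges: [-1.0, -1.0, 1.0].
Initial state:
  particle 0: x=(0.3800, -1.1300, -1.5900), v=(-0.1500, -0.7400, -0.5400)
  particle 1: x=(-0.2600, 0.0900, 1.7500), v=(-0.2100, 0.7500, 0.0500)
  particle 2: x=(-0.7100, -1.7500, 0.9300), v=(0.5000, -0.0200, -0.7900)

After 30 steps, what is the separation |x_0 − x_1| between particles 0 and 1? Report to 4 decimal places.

4.8616

step 0: x0=(0.3800, -1.1300, -1.5900) x1=(-0.2600, 0.0900, 1.7500) x2=(-0.7100, -1.7500, 0.9300)
step 1: x0=(0.3726, -1.1658, -1.6157) x1=(-0.2703, 0.1254, 1.7523) x2=(-0.6856, -1.7500, 0.8920)
step 2: x0=(0.3650, -1.2020, -1.6411) x1=(-0.2809, 0.1597, 1.7545) x2=(-0.6604, -1.7481, 0.8538)
step 3: x0=(0.3570, -1.2386, -1.6659) x1=(-0.2919, 0.1929, 1.7565) x2=(-0.6345, -1.7443, 0.8154)
step 4: x0=(0.3487, -1.2757, -1.6903) x1=(-0.3032, 0.2252, 1.7584) x2=(-0.6079, -1.7388, 0.7767)
step 5: x0=(0.3401, -1.3133, -1.7141) x1=(-0.3147, 0.2564, 1.7600) x2=(-0.5806, -1.7316, 0.7376)
step 6: x0=(0.3311, -1.3513, -1.7372) x1=(-0.3265, 0.2867, 1.7615) x2=(-0.5528, -1.7228, 0.6983)
step 7: x0=(0.3218, -1.3897, -1.7597) x1=(-0.3384, 0.3161, 1.7628) x2=(-0.5244, -1.7124, 0.6585)
step 8: x0=(0.3122, -1.4285, -1.7815) x1=(-0.3505, 0.3446, 1.7639) x2=(-0.4954, -1.7005, 0.6183)
step 9: x0=(0.3023, -1.4676, -1.8025) x1=(-0.3627, 0.3723, 1.7647) x2=(-0.4660, -1.6871, 0.5777)
step 10: x0=(0.2920, -1.5072, -1.8227) x1=(-0.3751, 0.3992, 1.7654) x2=(-0.4360, -1.6724, 0.5365)
step 11: x0=(0.2814, -1.5470, -1.8419) x1=(-0.3875, 0.4253, 1.7658) x2=(-0.4057, -1.6563, 0.4948)
step 12: x0=(0.2704, -1.5872, -1.8602) x1=(-0.4000, 0.4507, 1.7659) x2=(-0.3749, -1.6390, 0.4525)
step 13: x0=(0.2592, -1.6276, -1.8775) x1=(-0.4125, 0.4754, 1.7658) x2=(-0.3438, -1.6205, 0.4095)
step 14: x0=(0.2476, -1.6683, -1.8937) x1=(-0.4251, 0.4994, 1.7655) x2=(-0.3123, -1.6008, 0.3657)
step 15: x0=(0.2357, -1.7091, -1.9087) x1=(-0.4377, 0.5227, 1.7649) x2=(-0.2806, -1.5802, 0.3213)
step 16: x0=(0.2235, -1.7501, -1.9225) x1=(-0.4503, 0.5454, 1.7640) x2=(-0.2485, -1.5586, 0.2760)
step 17: x0=(0.2110, -1.7911, -1.9351) x1=(-0.4628, 0.5675, 1.7629) x2=(-0.2162, -1.5361, 0.2298)
step 18: x0=(0.1983, -1.8323, -1.9463) x1=(-0.4753, 0.5890, 1.7614) x2=(-0.1837, -1.5128, 0.1827)
step 19: x0=(0.1852, -1.8733, -1.9561) x1=(-0.4878, 0.6100, 1.7597) x2=(-0.1510, -1.4889, 0.1346)
step 20: x0=(0.1720, -1.9143, -1.9645) x1=(-0.5002, 0.6304, 1.7578) x2=(-0.1182, -1.4643, 0.0855)
step 21: x0=(0.1586, -1.9551, -1.9713) x1=(-0.5125, 0.6504, 1.7555) x2=(-0.0853, -1.4393, 0.0353)
step 22: x0=(0.1450, -1.9956, -1.9765) x1=(-0.5247, 0.6698, 1.7529) x2=(-0.0523, -1.4139, -0.0161)
step 23: x0=(0.1312, -2.0358, -1.9802) x1=(-0.5369, 0.6888, 1.7501) x2=(-0.0194, -1.3882, -0.0686)
step 24: x0=(0.1174, -2.0756, -1.9821) x1=(-0.5489, 0.7074, 1.7469) x2=(0.0136, -1.3624, -0.1224)
step 25: x0=(0.1035, -2.1148, -1.9824) x1=(-0.5608, 0.7256, 1.7435) x2=(0.0464, -1.3367, -0.1774)
step 26: x0=(0.0896, -2.1533, -1.9808) x1=(-0.5726, 0.7434, 1.7398) x2=(0.0791, -1.3110, -0.2338)
step 27: x0=(0.0757, -2.1911, -1.9776) x1=(-0.5842, 0.7608, 1.7358) x2=(0.1115, -1.2856, -0.2915)
step 28: x0=(0.0619, -2.2280, -1.9725) x1=(-0.5958, 0.7780, 1.7315) x2=(0.1437, -1.2607, -0.3505)
step 29: x0=(0.0483, -2.2639, -1.9657) x1=(-0.6071, 0.7948, 1.7270) x2=(0.1756, -1.2363, -0.4109)
step 30: x0=(0.0349, -2.2987, -1.9570) x1=(-0.6184, 0.8113, 1.7221) x2=(0.2071, -1.2126, -0.4726)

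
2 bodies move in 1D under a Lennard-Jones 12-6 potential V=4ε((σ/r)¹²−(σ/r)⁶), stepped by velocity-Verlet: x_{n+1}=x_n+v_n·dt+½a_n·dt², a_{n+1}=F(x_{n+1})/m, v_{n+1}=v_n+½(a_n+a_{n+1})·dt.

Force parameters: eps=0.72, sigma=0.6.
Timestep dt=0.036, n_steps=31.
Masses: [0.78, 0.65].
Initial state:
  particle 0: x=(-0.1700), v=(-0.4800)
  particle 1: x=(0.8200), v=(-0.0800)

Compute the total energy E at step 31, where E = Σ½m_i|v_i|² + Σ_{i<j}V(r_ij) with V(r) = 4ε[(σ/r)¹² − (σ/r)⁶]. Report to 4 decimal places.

-0.1341

step 0: x0=(-0.1700) x1=(0.8200)
step 1: x0=(-0.1866) x1=(0.8163)
step 2: x0=(-0.2021) x1=(0.8113)
step 3: x0=(-0.2164) x1=(0.8048)
step 4: x0=(-0.2297) x1=(0.7971)
step 5: x0=(-0.2419) x1=(0.7882)
step 6: x0=(-0.2531) x1=(0.7781)
step 7: x0=(-0.2634) x1=(0.7667)
step 8: x0=(-0.2726) x1=(0.7542)
step 9: x0=(-0.2808) x1=(0.7404)
step 10: x0=(-0.2880) x1=(0.7254)
step 11: x0=(-0.2940) x1=(0.7090)
step 12: x0=(-0.2989) x1=(0.6912)
step 13: x0=(-0.3024) x1=(0.6719)
step 14: x0=(-0.3045) x1=(0.6508)
step 15: x0=(-0.3050) x1=(0.6278)
step 16: x0=(-0.3037) x1=(0.6025)
step 17: x0=(-0.3001) x1=(0.5746)
step 18: x0=(-0.2938) x1=(0.5434)
step 19: x0=(-0.2841) x1=(0.5082)
step 20: x0=(-0.2701) x1=(0.4678)
step 21: x0=(-0.2514) x1=(0.4218)
step 22: x0=(-0.2328) x1=(0.3758)
step 23: x0=(-0.2504) x1=(0.3733)
step 24: x0=(-0.2893) x1=(0.3964)
step 25: x0=(-0.3264) x1=(0.4172)
step 26: x0=(-0.3586) x1=(0.4323)
step 27: x0=(-0.3866) x1=(0.4423)
step 28: x0=(-0.4110) x1=(0.4480)
step 29: x0=(-0.4325) x1=(0.4501)
step 30: x0=(-0.4514) x1=(0.4492)
step 31: x0=(-0.4679) x1=(0.4454)
step 0 velocities: v0=(-0.4800) v1=(-0.0800)
step 0: KE=0.0919, PE=-0.1356, E=-0.0437
step 31 velocities: v0=(-0.4310) v1=(-0.1388)
step 31: KE=0.0787, PE=-0.2128, E=-0.1341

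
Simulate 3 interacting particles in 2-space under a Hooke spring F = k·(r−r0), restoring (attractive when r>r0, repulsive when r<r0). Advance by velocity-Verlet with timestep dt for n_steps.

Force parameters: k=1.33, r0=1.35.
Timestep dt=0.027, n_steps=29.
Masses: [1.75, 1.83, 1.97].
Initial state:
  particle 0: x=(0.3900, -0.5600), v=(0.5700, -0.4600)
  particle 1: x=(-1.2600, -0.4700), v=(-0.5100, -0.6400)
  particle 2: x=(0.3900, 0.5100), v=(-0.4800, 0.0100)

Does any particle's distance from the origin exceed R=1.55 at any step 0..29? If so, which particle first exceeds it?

step 0: x0=(0.3900, -0.5600) x1=(-1.2600, -0.4700) x2=(0.3900, 0.5100)
step 1: x0=(0.4053, -0.5725) x1=(-1.2736, -0.4872) x2=(0.3769, 0.5103)
step 2: x0=(0.4204, -0.5851) x1=(-1.2867, -0.5043) x2=(0.3636, 0.5105)
step 3: x0=(0.4354, -0.5979) x1=(-1.2994, -0.5212) x2=(0.3500, 0.5107)
step 4: x0=(0.4501, -0.6108) x1=(-1.3115, -0.5379) x2=(0.3362, 0.5109)
step 5: x0=(0.4646, -0.6238) x1=(-1.3233, -0.5545) x2=(0.3221, 0.5111)
step 6: x0=(0.4789, -0.6369) x1=(-1.3345, -0.5709) x2=(0.3077, 0.5111)
step 7: x0=(0.4929, -0.6501) x1=(-1.3451, -0.5872) x2=(0.2931, 0.5111)
step 8: x0=(0.5067, -0.6633) x1=(-1.3553, -0.6032) x2=(0.2782, 0.5110)
step 9: x0=(0.5203, -0.6767) x1=(-1.3649, -0.6191) x2=(0.2630, 0.5109)
step 10: x0=(0.5335, -0.6901) x1=(-1.3739, -0.6348) x2=(0.2476, 0.5106)
step 11: x0=(0.5464, -0.7036) x1=(-1.3824, -0.6504) x2=(0.2319, 0.5101)
step 12: x0=(0.5591, -0.7171) x1=(-1.3903, -0.6657) x2=(0.2159, 0.5096)
step 13: x0=(0.5714, -0.7307) x1=(-1.3976, -0.6808) x2=(0.1997, 0.5088)
step 14: x0=(0.5834, -0.7442) x1=(-1.4043, -0.6958) x2=(0.1832, 0.5080)
step 15: x0=(0.5950, -0.7578) x1=(-1.4104, -0.7105) x2=(0.1664, 0.5069)
step 16: x0=(0.6063, -0.7714) x1=(-1.4159, -0.7251) x2=(0.1494, 0.5057)
step 17: x0=(0.6172, -0.7849) x1=(-1.4207, -0.7394) x2=(0.1321, 0.5043)
step 18: x0=(0.6277, -0.7985) x1=(-1.4250, -0.7536) x2=(0.1146, 0.5026)
step 19: x0=(0.6378, -0.8120) x1=(-1.4286, -0.7675) x2=(0.0969, 0.5007)
step 20: x0=(0.6475, -0.8255) x1=(-1.4315, -0.7813) x2=(0.0789, 0.4986)
step 21: x0=(0.6568, -0.8389) x1=(-1.4338, -0.7948) x2=(0.0608, 0.4963)
step 22: x0=(0.6657, -0.8522) x1=(-1.4355, -0.8081) x2=(0.0424, 0.4937)
step 23: x0=(0.6741, -0.8655) x1=(-1.4365, -0.8212) x2=(0.0238, 0.4909)
step 24: x0=(0.6820, -0.8787) x1=(-1.4369, -0.8341) x2=(0.0050, 0.4877)
step 25: x0=(0.6895, -0.8917) x1=(-1.4366, -0.8468) x2=(-0.0140, 0.4843)
step 26: x0=(0.6965, -0.9047) x1=(-1.4357, -0.8593) x2=(-0.0331, 0.4807)
step 27: x0=(0.7030, -0.9176) x1=(-1.4342, -0.8716) x2=(-0.0524, 0.4767)
step 28: x0=(0.7090, -0.9303) x1=(-1.4320, -0.8836) x2=(-0.0718, 0.4724)
step 29: x0=(0.7145, -0.9429) x1=(-1.4292, -0.8955) x2=(-0.0914, 0.4678)

yes, particle 1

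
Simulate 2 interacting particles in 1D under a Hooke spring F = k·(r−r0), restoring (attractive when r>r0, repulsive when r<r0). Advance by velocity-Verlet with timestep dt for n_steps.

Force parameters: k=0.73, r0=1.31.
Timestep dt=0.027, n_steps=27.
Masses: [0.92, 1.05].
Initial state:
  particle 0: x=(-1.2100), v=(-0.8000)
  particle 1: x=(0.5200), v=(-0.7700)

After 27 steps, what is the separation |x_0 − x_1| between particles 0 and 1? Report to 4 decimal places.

step 0: x0=(-1.2100) x1=(0.5200)
step 1: x0=(-1.2315) x1=(0.4991)
step 2: x0=(-1.2527) x1=(0.4780)
step 3: x0=(-1.2737) x1=(0.4567)
step 4: x0=(-1.2945) x1=(0.4351)
step 5: x0=(-1.3150) x1=(0.4134)
step 6: x0=(-1.3352) x1=(0.3914)
step 7: x0=(-1.3552) x1=(0.3693)
step 8: x0=(-1.3750) x1=(0.3469)
step 9: x0=(-1.3946) x1=(0.3243)
step 10: x0=(-1.4139) x1=(0.3015)
step 11: x0=(-1.4330) x1=(0.2785)
step 12: x0=(-1.4518) x1=(0.2553)
step 13: x0=(-1.4704) x1=(0.2319)
step 14: x0=(-1.4888) x1=(0.2083)
step 15: x0=(-1.5070) x1=(0.1845)
step 16: x0=(-1.5249) x1=(0.1605)
step 17: x0=(-1.5426) x1=(0.1363)
step 18: x0=(-1.5601) x1=(0.1119)
step 19: x0=(-1.5774) x1=(0.0873)
step 20: x0=(-1.5945) x1=(0.0626)
step 21: x0=(-1.6114) x1=(0.0377)
step 22: x0=(-1.6281) x1=(0.0126)
step 23: x0=(-1.6446) x1=(-0.0126)
step 24: x0=(-1.6610) x1=(-0.0381)
step 25: x0=(-1.6771) x1=(-0.0636)
step 26: x0=(-1.6931) x1=(-0.0894)
step 27: x0=(-1.7088) x1=(-0.1152)

1.5936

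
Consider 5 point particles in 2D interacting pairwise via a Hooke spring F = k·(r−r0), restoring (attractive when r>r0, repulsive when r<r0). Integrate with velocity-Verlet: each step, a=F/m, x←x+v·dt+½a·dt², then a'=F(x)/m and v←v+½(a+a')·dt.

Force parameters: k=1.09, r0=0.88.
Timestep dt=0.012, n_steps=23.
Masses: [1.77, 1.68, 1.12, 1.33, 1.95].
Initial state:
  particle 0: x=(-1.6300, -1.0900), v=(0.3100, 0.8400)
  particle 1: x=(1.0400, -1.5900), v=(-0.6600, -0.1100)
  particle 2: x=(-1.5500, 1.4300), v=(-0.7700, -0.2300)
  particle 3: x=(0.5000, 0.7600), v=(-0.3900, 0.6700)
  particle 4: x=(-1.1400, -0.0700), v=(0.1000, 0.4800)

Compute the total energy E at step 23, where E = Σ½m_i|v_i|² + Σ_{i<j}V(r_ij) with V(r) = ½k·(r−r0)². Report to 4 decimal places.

step 0: x0=(-1.6300, -1.0900) x1=(1.0400, -1.5900) x2=(-1.5500, 1.4300) x3=(0.5000, 0.7600) x4=(-1.1400, -0.0700)
step 1: x0=(-1.6261, -1.0798) x1=(1.0318, -1.5911) x2=(-1.5590, 1.4269) x3=(0.4951, 0.7679) x4=(-1.1387, -0.0642)
step 2: x0=(-1.6220, -1.0693) x1=(1.0231, -1.5917) x2=(-1.5675, 1.4231) x3=(0.4899, 0.7754) x4=(-1.1373, -0.0585)
step 3: x0=(-1.6175, -1.0587) x1=(1.0139, -1.5918) x2=(-1.5756, 1.4186) x3=(0.4843, 0.7826) x4=(-1.1357, -0.0528)
step 4: x0=(-1.6127, -1.0477) x1=(1.0041, -1.5914) x2=(-1.5832, 1.4134) x3=(0.4783, 0.7895) x4=(-1.1339, -0.0471)
step 5: x0=(-1.6077, -1.0365) x1=(0.9939, -1.5905) x2=(-1.5903, 1.4075) x3=(0.4719, 0.7960) x4=(-1.1320, -0.0414)
step 6: x0=(-1.6023, -1.0251) x1=(0.9831, -1.5891) x2=(-1.5969, 1.4009) x3=(0.4652, 0.8022) x4=(-1.1299, -0.0357)
step 7: x0=(-1.5967, -1.0135) x1=(0.9718, -1.5873) x2=(-1.6031, 1.3936) x3=(0.4581, 0.8081) x4=(-1.1277, -0.0300)
step 8: x0=(-1.5907, -1.0016) x1=(0.9600, -1.5849) x2=(-1.6087, 1.3857) x3=(0.4506, 0.8136) x4=(-1.1253, -0.0244)
step 9: x0=(-1.5845, -0.9895) x1=(0.9477, -1.5821) x2=(-1.6139, 1.3771) x3=(0.4428, 0.8188) x4=(-1.1227, -0.0187)
step 10: x0=(-1.5781, -0.9772) x1=(0.9349, -1.5787) x2=(-1.6186, 1.3679) x3=(0.4346, 0.8237) x4=(-1.1200, -0.0131)
step 11: x0=(-1.5713, -0.9647) x1=(0.9216, -1.5749) x2=(-1.6229, 1.3580) x3=(0.4261, 0.8282) x4=(-1.1172, -0.0075)
step 12: x0=(-1.5643, -0.9520) x1=(0.9078, -1.5706) x2=(-1.6266, 1.3475) x3=(0.4172, 0.8324) x4=(-1.1142, -0.0020)
step 13: x0=(-1.5570, -0.9390) x1=(0.8936, -1.5658) x2=(-1.6299, 1.3363) x3=(0.4079, 0.8362) x4=(-1.1111, 0.0036)
step 14: x0=(-1.5495, -0.9259) x1=(0.8788, -1.5605) x2=(-1.6327, 1.3245) x3=(0.3984, 0.8398) x4=(-1.1078, 0.0091)
step 15: x0=(-1.5417, -0.9125) x1=(0.8636, -1.5547) x2=(-1.6351, 1.3122) x3=(0.3884, 0.8429) x4=(-1.1044, 0.0147)
step 16: x0=(-1.5336, -0.8989) x1=(0.8479, -1.5484) x2=(-1.6369, 1.2992) x3=(0.3782, 0.8458) x4=(-1.1008, 0.0201)
step 17: x0=(-1.5253, -0.8852) x1=(0.8317, -1.5417) x2=(-1.6384, 1.2856) x3=(0.3676, 0.8483) x4=(-1.0971, 0.0256)
step 18: x0=(-1.5168, -0.8712) x1=(0.8150, -1.5345) x2=(-1.6393, 1.2714) x3=(0.3566, 0.8505) x4=(-1.0933, 0.0311)
step 19: x0=(-1.5080, -0.8571) x1=(0.7979, -1.5268) x2=(-1.6398, 1.2567) x3=(0.3454, 0.8523) x4=(-1.0893, 0.0365)
step 20: x0=(-1.4990, -0.8428) x1=(0.7804, -1.5186) x2=(-1.6398, 1.2414) x3=(0.3338, 0.8538) x4=(-1.0852, 0.0419)
step 21: x0=(-1.4898, -0.8283) x1=(0.7624, -1.5100) x2=(-1.6394, 1.2255) x3=(0.3219, 0.8550) x4=(-1.0810, 0.0473)
step 22: x0=(-1.4803, -0.8137) x1=(0.7440, -1.5009) x2=(-1.6385, 1.2091) x3=(0.3097, 0.8559) x4=(-1.0766, 0.0526)
step 23: x0=(-1.4706, -0.7989) x1=(0.7251, -1.4913) x2=(-1.6372, 1.1922) x3=(0.2972, 0.8564) x4=(-1.0721, 0.0579)
step 0 velocities: v0=(0.3100, 0.8400) v1=(-0.6600, -0.1100) v2=(-0.7700, -0.2300) v3=(-0.3900, 0.6700) v4=(0.1000, 0.4800)
step 0: KE=2.0813, PE=15.2637, E=17.3449
step 23 velocities: v0=(0.8159, 1.2408) v1=(-1.5889, 0.8166) v2=(0.1270, -1.4311) v3=(-1.0546, 0.0324) v4=(0.3792, 0.4427)
step 23: KE=6.8601, PE=10.4842, E=17.3443

17.3443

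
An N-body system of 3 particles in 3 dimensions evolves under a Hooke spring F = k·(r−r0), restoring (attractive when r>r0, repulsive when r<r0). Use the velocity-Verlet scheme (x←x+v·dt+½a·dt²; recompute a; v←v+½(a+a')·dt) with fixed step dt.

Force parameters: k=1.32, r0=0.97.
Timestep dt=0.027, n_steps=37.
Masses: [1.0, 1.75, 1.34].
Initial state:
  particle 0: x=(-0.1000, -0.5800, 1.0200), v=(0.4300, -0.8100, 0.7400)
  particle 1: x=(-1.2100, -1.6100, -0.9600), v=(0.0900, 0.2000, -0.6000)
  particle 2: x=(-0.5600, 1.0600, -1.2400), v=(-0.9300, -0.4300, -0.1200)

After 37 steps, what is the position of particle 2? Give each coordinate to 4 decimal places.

(-1.3381, -0.4262, -0.6616)

step 0: x0=(-0.1000, -0.5800, 1.0200) x1=(-1.2100, -1.6100, -0.9600) x2=(-0.5600, 1.0600, -1.2400)
step 1: x0=(-0.0889, -0.6017, 1.0387) x1=(-1.2073, -1.6040, -0.9759) x2=(-0.5852, 1.0474, -1.2426)
step 2: x0=(-0.0787, -0.6229, 1.0547) x1=(-1.2039, -1.5966, -0.9912) x2=(-0.6104, 1.0328, -1.2441)
step 3: x0=(-0.0695, -0.6436, 1.0681) x1=(-1.2000, -1.5880, -1.0060) x2=(-0.6356, 1.0161, -1.2443)
step 4: x0=(-0.0614, -0.6638, 1.0787) x1=(-1.1955, -1.5782, -1.0201) x2=(-0.6608, 0.9975, -1.2433)
step 5: x0=(-0.0544, -0.6835, 1.0866) x1=(-1.1904, -1.5672, -1.0335) x2=(-0.6860, 0.9769, -1.2411)
step 6: x0=(-0.0484, -0.7026, 1.0918) x1=(-1.1848, -1.5550, -1.0464) x2=(-0.7111, 0.9544, -1.2377)
step 7: x0=(-0.0435, -0.7212, 1.0941) x1=(-1.1786, -1.5416, -1.0585) x2=(-0.7360, 0.9300, -1.2331)
step 8: x0=(-0.0398, -0.7393, 1.0937) x1=(-1.1719, -1.5271, -1.0700) x2=(-0.7609, 0.9036, -1.2272)
step 9: x0=(-0.0372, -0.7567, 1.0905) x1=(-1.1646, -1.5116, -1.0808) x2=(-0.7856, 0.8754, -1.2202)
step 10: x0=(-0.0358, -0.7735, 1.0845) x1=(-1.1569, -1.4950, -1.0909) x2=(-0.8101, 0.8455, -1.2121)
step 11: x0=(-0.0355, -0.7898, 1.0757) x1=(-1.1486, -1.4774, -1.1002) x2=(-0.8343, 0.8137, -1.2028)
step 12: x0=(-0.0364, -0.8054, 1.0641) x1=(-1.1399, -1.4588, -1.1089) x2=(-0.8583, 0.7802, -1.1923)
step 13: x0=(-0.0385, -0.8204, 1.0499) x1=(-1.1307, -1.4393, -1.1169) x2=(-0.8821, 0.7451, -1.1807)
step 14: x0=(-0.0417, -0.8347, 1.0329) x1=(-1.1210, -1.4190, -1.1241) x2=(-0.9055, 0.7083, -1.1681)
step 15: x0=(-0.0461, -0.8485, 1.0133) x1=(-1.1110, -1.3977, -1.1307) x2=(-0.9286, 0.6700, -1.1544)
step 16: x0=(-0.0518, -0.8616, 0.9911) x1=(-1.1005, -1.3757, -1.1365) x2=(-0.9514, 0.6301, -1.1397)
step 17: x0=(-0.0585, -0.8740, 0.9663) x1=(-1.0896, -1.3530, -1.1417) x2=(-0.9738, 0.5889, -1.1239)
step 18: x0=(-0.0665, -0.8859, 0.9391) x1=(-1.0784, -1.3296, -1.1461) x2=(-0.9958, 0.5462, -1.1073)
step 19: x0=(-0.0755, -0.8971, 0.9093) x1=(-1.0668, -1.3055, -1.1499) x2=(-1.0174, 0.5023, -1.0897)
step 20: x0=(-0.0857, -0.9077, 0.8773) x1=(-1.0549, -1.2808, -1.1530) x2=(-1.0387, 0.4571, -1.0712)
step 21: x0=(-0.0970, -0.9176, 0.8429) x1=(-1.0427, -1.2556, -1.1554) x2=(-1.0595, 0.4107, -1.0519)
step 22: x0=(-0.1094, -0.9270, 0.8064) x1=(-1.0302, -1.2299, -1.1572) x2=(-1.0798, 0.3633, -1.0317)
step 23: x0=(-0.1229, -0.9358, 0.7677) x1=(-1.0174, -1.2038, -1.1583) x2=(-1.0998, 0.3149, -1.0109)
step 24: x0=(-0.1373, -0.9440, 0.7270) x1=(-1.0043, -1.1773, -1.1589) x2=(-1.1193, 0.2655, -0.9893)
step 25: x0=(-0.1528, -0.9517, 0.6843) x1=(-0.9911, -1.1504, -1.1588) x2=(-1.1383, 0.2153, -0.9670)
step 26: x0=(-0.1692, -0.9588, 0.6398) x1=(-0.9776, -1.1233, -1.1582) x2=(-1.1570, 0.1643, -0.9441)
step 27: x0=(-0.1866, -0.9654, 0.5936) x1=(-0.9639, -1.0959, -1.1571) x2=(-1.1752, 0.1126, -0.9206)
step 28: x0=(-0.2048, -0.9715, 0.5458) x1=(-0.9500, -1.0684, -1.1554) x2=(-1.1929, 0.0603, -0.8965)
step 29: x0=(-0.2239, -0.9772, 0.4965) x1=(-0.9360, -1.0407, -1.1533) x2=(-1.2103, 0.0074, -0.8719)
step 30: x0=(-0.2438, -0.9824, 0.4457) x1=(-0.9218, -1.0129, -1.1508) x2=(-1.2273, -0.0459, -0.8469)
step 31: x0=(-0.2644, -0.9871, 0.3937) x1=(-0.9074, -0.9851, -1.1478) x2=(-1.2440, -0.0995, -0.8215)
step 32: x0=(-0.2857, -0.9915, 0.3406) x1=(-0.8929, -0.9572, -1.1445) x2=(-1.2603, -0.1535, -0.7956)
step 33: x0=(-0.3076, -0.9955, 0.2864) x1=(-0.8783, -0.9294, -1.1408) x2=(-1.2763, -0.2077, -0.7694)
step 34: x0=(-0.3302, -0.9992, 0.2312) x1=(-0.8635, -0.9016, -1.1369) x2=(-1.2920, -0.2622, -0.7428)
step 35: x0=(-0.3532, -1.0026, 0.1753) x1=(-0.8486, -0.8739, -1.1328) x2=(-1.3075, -0.3167, -0.7160)
step 36: x0=(-0.3767, -1.0057, 0.1187) x1=(-0.8336, -0.8462, -1.1285) x2=(-1.3229, -0.3714, -0.6889)
step 37: x0=(-0.4006, -1.0086, 0.0615) x1=(-0.8184, -0.8187, -1.1240) x2=(-1.3381, -0.4262, -0.6616)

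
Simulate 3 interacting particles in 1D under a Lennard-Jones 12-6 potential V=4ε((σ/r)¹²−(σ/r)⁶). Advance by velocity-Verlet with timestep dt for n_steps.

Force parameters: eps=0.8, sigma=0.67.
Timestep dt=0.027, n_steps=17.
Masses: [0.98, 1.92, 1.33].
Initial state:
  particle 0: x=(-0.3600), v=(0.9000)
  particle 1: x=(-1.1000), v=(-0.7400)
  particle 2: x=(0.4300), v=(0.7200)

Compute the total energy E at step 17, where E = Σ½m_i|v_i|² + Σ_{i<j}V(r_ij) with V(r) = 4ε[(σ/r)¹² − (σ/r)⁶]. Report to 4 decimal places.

-0.2713

step 0: x0=(-0.3600) x1=(-1.1000) x2=(0.4300)
step 1: x0=(-0.3343) x1=(-1.1202) x2=(0.4488)
step 2: x0=(-0.3087) x1=(-1.1396) x2=(0.4664)
step 3: x0=(-0.2839) x1=(-1.1579) x2=(0.4830)
step 4: x0=(-0.2602) x1=(-1.1751) x2=(0.4990)
step 5: x0=(-0.2377) x1=(-1.1915) x2=(0.5145)
step 6: x0=(-0.2165) x1=(-1.2072) x2=(0.5300)
step 7: x0=(-0.1969) x1=(-1.2223) x2=(0.5458)
step 8: x0=(-0.1790) x1=(-1.2369) x2=(0.5623)
step 9: x0=(-0.1628) x1=(-1.2511) x2=(0.5793)
step 10: x0=(-0.1481) x1=(-1.2650) x2=(0.5971)
step 11: x0=(-0.1346) x1=(-1.2786) x2=(0.6152)
step 12: x0=(-0.1217) x1=(-1.2919) x2=(0.6334)
step 13: x0=(-0.1089) x1=(-1.3050) x2=(0.6515)
step 14: x0=(-0.0959) x1=(-1.3180) x2=(0.6692)
step 15: x0=(-0.0825) x1=(-1.3308) x2=(0.6862)
step 16: x0=(-0.0682) x1=(-1.3434) x2=(0.7025)
step 17: x0=(-0.0531) x1=(-1.3560) x2=(0.7180)
step 0 velocities: v0=(0.9000) v1=(-0.7400) v2=(0.7200)
step 0: KE=1.2673, PE=-1.5618, E=-0.2945
step 17 velocities: v0=(0.5760) v1=(-0.4624) v2=(0.5579)
step 17: KE=0.5748, PE=-0.8462, E=-0.2713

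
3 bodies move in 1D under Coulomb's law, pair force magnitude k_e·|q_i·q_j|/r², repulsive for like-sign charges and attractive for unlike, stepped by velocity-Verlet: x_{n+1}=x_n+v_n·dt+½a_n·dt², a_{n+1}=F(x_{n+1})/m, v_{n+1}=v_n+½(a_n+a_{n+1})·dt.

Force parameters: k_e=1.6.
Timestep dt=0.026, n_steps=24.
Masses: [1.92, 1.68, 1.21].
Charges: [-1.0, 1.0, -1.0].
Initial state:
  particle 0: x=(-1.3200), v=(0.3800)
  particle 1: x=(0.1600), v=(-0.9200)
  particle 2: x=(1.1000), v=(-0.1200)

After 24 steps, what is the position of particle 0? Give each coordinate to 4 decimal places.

(-0.9926)

step 0: x0=(-1.3200) x1=(0.1600) x2=(1.1000)
step 1: x0=(-1.3100) x1=(0.1363) x2=(1.0965)
step 2: x0=(-1.2999) x1=(0.1130) x2=(1.0921)
step 3: x0=(-1.2896) x1=(0.0900) x2=(1.0869)
step 4: x0=(-1.2791) x1=(0.0674) x2=(1.0811)
step 5: x0=(-1.2684) x1=(0.0450) x2=(1.0745)
step 6: x0=(-1.2574) x1=(0.0228) x2=(1.0672)
step 7: x0=(-1.2462) x1=(0.0009) x2=(1.0593)
step 8: x0=(-1.2348) x1=(-0.0209) x2=(1.0507)
step 9: x0=(-1.2231) x1=(-0.0426) x2=(1.0416)
step 10: x0=(-1.2111) x1=(-0.0641) x2=(1.0318)
step 11: x0=(-1.1987) x1=(-0.0857) x2=(1.0215)
step 12: x0=(-1.1861) x1=(-0.1072) x2=(1.0106)
step 13: x0=(-1.1730) x1=(-0.1288) x2=(0.9992)
step 14: x0=(-1.1596) x1=(-0.1504) x2=(0.9873)
step 15: x0=(-1.1457) x1=(-0.1722) x2=(0.9749)
step 16: x0=(-1.1314) x1=(-0.1942) x2=(0.9620)
step 17: x0=(-1.1166) x1=(-0.2164) x2=(0.9487)
step 18: x0=(-1.1011) x1=(-0.2390) x2=(0.9349)
step 19: x0=(-1.0851) x1=(-0.2619) x2=(0.9207)
step 20: x0=(-1.0684) x1=(-0.2853) x2=(0.9060)
step 21: x0=(-1.0509) x1=(-0.3094) x2=(0.8910)
step 22: x0=(-1.0325) x1=(-0.3341) x2=(0.8755)
step 23: x0=(-1.0132) x1=(-0.3598) x2=(0.8597)
step 24: x0=(-0.9926) x1=(-0.3865) x2=(0.8436)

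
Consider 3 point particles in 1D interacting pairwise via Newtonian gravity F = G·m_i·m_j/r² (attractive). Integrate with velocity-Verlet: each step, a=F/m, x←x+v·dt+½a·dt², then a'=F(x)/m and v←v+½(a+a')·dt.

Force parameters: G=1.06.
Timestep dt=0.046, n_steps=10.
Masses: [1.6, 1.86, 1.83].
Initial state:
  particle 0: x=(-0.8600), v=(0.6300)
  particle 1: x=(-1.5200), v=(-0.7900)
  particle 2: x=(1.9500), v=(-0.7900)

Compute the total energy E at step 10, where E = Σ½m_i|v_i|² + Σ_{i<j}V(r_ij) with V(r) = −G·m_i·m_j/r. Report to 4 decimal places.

-5.4524

step 0: x0=(-0.8600) x1=(-1.5200) x2=(1.9500)
step 1: x0=(-0.8355) x1=(-1.5521) x2=(1.9133)
step 2: x0=(-0.8187) x1=(-1.5768) x2=(1.8757)
step 3: x0=(-0.8085) x1=(-1.5949) x2=(1.8373)
step 4: x0=(-0.8045) x1=(-1.6069) x2=(1.7980)
step 5: x0=(-0.8064) x1=(-1.6129) x2=(1.7579)
step 6: x0=(-0.8140) x1=(-1.6131) x2=(1.7168)
step 7: x0=(-0.8275) x1=(-1.6073) x2=(1.6748)
step 8: x0=(-0.8473) x1=(-1.5952) x2=(1.6318)
step 9: x0=(-0.8738) x1=(-1.5763) x2=(1.5878)
step 10: x0=(-0.9081) x1=(-1.5497) x2=(1.5429)
step 0 velocities: v0=(0.6300) v1=(-0.7900) v2=(-0.7900)
step 0: KE=1.4690, PE=-6.9239, E=-5.4549
step 10 velocities: v0=(-0.8487) v1=(0.6776) v2=(-0.9888)
step 10: KE=1.8979, PE=-7.3503, E=-5.4524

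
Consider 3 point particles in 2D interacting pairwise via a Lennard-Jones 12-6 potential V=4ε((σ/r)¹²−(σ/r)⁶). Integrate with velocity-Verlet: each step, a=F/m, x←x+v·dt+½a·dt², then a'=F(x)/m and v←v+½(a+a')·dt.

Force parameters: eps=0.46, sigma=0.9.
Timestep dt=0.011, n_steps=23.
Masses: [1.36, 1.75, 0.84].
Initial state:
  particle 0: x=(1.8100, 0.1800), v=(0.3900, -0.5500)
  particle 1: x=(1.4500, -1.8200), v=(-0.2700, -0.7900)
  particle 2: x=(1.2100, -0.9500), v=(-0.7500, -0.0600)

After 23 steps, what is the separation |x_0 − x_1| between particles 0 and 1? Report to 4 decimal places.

2.1425

step 0: x0=(1.8100, 0.1800) x1=(1.4500, -1.8200) x2=(1.2100, -0.9500)
step 1: x0=(1.8143, 0.1739) x1=(1.4471, -1.8291) x2=(1.2016, -0.9498)
step 2: x0=(1.8185, 0.1678) x1=(1.4444, -1.8388) x2=(1.1928, -0.9482)
step 3: x0=(1.8227, 0.1616) x1=(1.4419, -1.8489) x2=(1.1838, -0.9456)
step 4: x0=(1.8269, 0.1553) x1=(1.4394, -1.8594) x2=(1.1747, -0.9421)
step 5: x0=(1.8310, 0.1489) x1=(1.4370, -1.8701) x2=(1.1655, -0.9381)
step 6: x0=(1.8351, 0.1425) x1=(1.4347, -1.8809) x2=(1.1563, -0.9338)
step 7: x0=(1.8392, 0.1361) x1=(1.4323, -1.8918) x2=(1.1472, -0.9292)
step 8: x0=(1.8432, 0.1295) x1=(1.4300, -1.9027) x2=(1.1381, -0.9245)
step 9: x0=(1.8471, 0.1229) x1=(1.4276, -1.9136) x2=(1.1290, -0.9197)
step 10: x0=(1.8511, 0.1163) x1=(1.4253, -1.9244) x2=(1.1201, -0.9149)
step 11: x0=(1.8550, 0.1095) x1=(1.4229, -1.9352) x2=(1.1112, -0.9101)
step 12: x0=(1.8588, 0.1027) x1=(1.4205, -1.9459) x2=(1.1025, -0.9054)
step 13: x0=(1.8626, 0.0959) x1=(1.4181, -1.9565) x2=(1.0939, -0.9008)
step 14: x0=(1.8663, 0.0890) x1=(1.4157, -1.9670) x2=(1.0855, -0.8962)
step 15: x0=(1.8700, 0.0820) x1=(1.4132, -1.9774) x2=(1.0771, -0.8917)
step 16: x0=(1.8737, 0.0749) x1=(1.4107, -1.9878) x2=(1.0689, -0.8873)
step 17: x0=(1.8773, 0.0678) x1=(1.4082, -1.9981) x2=(1.0608, -0.8829)
step 18: x0=(1.8808, 0.0607) x1=(1.4056, -2.0083) x2=(1.0529, -0.8786)
step 19: x0=(1.8843, 0.0534) x1=(1.4031, -2.0184) x2=(1.0451, -0.8744)
step 20: x0=(1.8878, 0.0461) x1=(1.4005, -2.0285) x2=(1.0374, -0.8702)
step 21: x0=(1.8911, 0.0388) x1=(1.3979, -2.0385) x2=(1.0298, -0.8660)
step 22: x0=(1.8945, 0.0314) x1=(1.3953, -2.0484) x2=(1.0224, -0.8619)
step 23: x0=(1.8978, 0.0239) x1=(1.3926, -2.0582) x2=(1.0151, -0.8578)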